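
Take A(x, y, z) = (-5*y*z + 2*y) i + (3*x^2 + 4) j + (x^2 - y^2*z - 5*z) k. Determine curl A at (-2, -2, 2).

(8, 14, -4)

(∇×A)₁ = ∂A₃/∂y − ∂A₂/∂z = -2*y*z
(∇×A)₂ = ∂A₁/∂z − ∂A₃/∂x = -2*x - 5*y
(∇×A)₃ = ∂A₂/∂x − ∂A₁/∂y = 6*x + 5*z - 2
∇×A = (-2*y*z, -2*x - 5*y, 6*x + 5*z - 2)
At (-2, -2, 2): (8, 14, -4).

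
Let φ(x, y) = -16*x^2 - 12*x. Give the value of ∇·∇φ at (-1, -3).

-32

∂²φ/∂x² = -32
∂²φ/∂y² = 0
∇²φ = -32
At (-1, -3): -32.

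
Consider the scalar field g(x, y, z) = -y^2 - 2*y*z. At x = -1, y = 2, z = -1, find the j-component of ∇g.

-2

(∇g)_2 = ∂g/∂y = -2*y - 2*z
At (-1, 2, -1): -2.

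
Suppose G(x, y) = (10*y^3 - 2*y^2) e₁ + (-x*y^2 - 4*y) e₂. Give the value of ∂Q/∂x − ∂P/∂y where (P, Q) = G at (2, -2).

-132

∂G₂/∂x = -y^2
∂G₁/∂y = 30*y^2 - 4*y
Scalar curl = -31*y^2 + 4*y
At (2, -2): -132.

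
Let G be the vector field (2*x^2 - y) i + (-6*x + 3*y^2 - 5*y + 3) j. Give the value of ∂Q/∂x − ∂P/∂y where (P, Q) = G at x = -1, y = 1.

-5

∂G₂/∂x = -6
∂G₁/∂y = -1
Scalar curl = -5
At (-1, 1): -5.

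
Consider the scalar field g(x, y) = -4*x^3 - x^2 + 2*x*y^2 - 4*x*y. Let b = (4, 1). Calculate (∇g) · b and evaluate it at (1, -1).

-40

∂g/∂x = -12*x^2 - 2*x + 2*y^2 - 4*y
∂g/∂y = 4*x*y - 4*x
∇g at (1, -1) = (-8, -8)
∇g · b = (-8)(4) + (-8)(1) = -40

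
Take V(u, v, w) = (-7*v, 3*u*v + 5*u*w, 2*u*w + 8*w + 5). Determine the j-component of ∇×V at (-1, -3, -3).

(∇×V)_2 = ∂V₁/∂w − ∂V₃/∂u
= 0 − (2*w)
= -2*w
At (-1, -3, -3): 6.

6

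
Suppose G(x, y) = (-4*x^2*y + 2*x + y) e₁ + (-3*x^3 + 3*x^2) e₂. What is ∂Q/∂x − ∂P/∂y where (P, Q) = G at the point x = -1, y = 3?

∂G₂/∂x = -9*x^2 + 6*x
∂G₁/∂y = -4*x^2 + 1
Scalar curl = -5*x^2 + 6*x - 1
At (-1, 3): -12.

-12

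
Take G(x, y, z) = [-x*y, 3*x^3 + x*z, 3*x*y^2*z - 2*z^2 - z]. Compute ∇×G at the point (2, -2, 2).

(∇×G)₁ = ∂G₃/∂y − ∂G₂/∂z = 6*x*y*z - x
(∇×G)₂ = ∂G₁/∂z − ∂G₃/∂x = -3*y^2*z
(∇×G)₃ = ∂G₂/∂x − ∂G₁/∂y = 9*x^2 + x + z
∇×G = (6*x*y*z - x, -3*y^2*z, 9*x^2 + x + z)
At (2, -2, 2): (-50, -24, 40).

(-50, -24, 40)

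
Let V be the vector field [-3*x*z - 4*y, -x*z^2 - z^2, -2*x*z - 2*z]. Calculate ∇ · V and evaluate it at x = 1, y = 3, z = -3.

5

∂V₁/∂x = -3*z
∂V₂/∂y = 0
∂V₃/∂z = -2*x - 2
∇·V = -2*x - 3*z - 2
At (1, 3, -3): 5.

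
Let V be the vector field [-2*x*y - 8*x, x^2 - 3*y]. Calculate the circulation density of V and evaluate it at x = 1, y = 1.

∂V₂/∂x = 2*x
∂V₁/∂y = -2*x
Scalar curl = 4*x
At (1, 1): 4.

4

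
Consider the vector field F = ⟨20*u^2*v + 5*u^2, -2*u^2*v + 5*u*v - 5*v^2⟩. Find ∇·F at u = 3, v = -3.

-303

∂F₁/∂u = 40*u*v + 10*u
∂F₂/∂v = -2*u^2 + 5*u - 10*v
∇·F = -2*u^2 + 40*u*v + 15*u - 10*v
At (3, -3): -303.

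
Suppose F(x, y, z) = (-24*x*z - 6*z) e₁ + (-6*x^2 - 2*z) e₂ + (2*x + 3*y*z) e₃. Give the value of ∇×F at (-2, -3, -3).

(∇×F)₁ = ∂F₃/∂y − ∂F₂/∂z = 3*z + 2
(∇×F)₂ = ∂F₁/∂z − ∂F₃/∂x = -24*x - 8
(∇×F)₃ = ∂F₂/∂x − ∂F₁/∂y = -12*x
∇×F = (3*z + 2, -24*x - 8, -12*x)
At (-2, -3, -3): (-7, 40, 24).

(-7, 40, 24)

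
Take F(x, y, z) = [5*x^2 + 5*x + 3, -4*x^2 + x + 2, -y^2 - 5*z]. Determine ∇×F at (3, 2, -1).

(-4, 0, -23)

(∇×F)₁ = ∂F₃/∂y − ∂F₂/∂z = -2*y
(∇×F)₂ = ∂F₁/∂z − ∂F₃/∂x = 0
(∇×F)₃ = ∂F₂/∂x − ∂F₁/∂y = -8*x + 1
∇×F = (-2*y, 0, -8*x + 1)
At (3, 2, -1): (-4, 0, -23).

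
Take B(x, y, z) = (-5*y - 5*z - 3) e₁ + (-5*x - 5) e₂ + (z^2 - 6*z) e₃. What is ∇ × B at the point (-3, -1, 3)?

(∇×B)₁ = ∂B₃/∂y − ∂B₂/∂z = 0
(∇×B)₂ = ∂B₁/∂z − ∂B₃/∂x = -5
(∇×B)₃ = ∂B₂/∂x − ∂B₁/∂y = 0
∇×B = (0, -5, 0)
At (-3, -1, 3): (0, -5, 0).

(0, -5, 0)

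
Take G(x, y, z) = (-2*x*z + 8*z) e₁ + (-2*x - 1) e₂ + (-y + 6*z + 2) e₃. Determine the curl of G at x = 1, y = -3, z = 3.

(∇×G)₁ = ∂G₃/∂y − ∂G₂/∂z = -1
(∇×G)₂ = ∂G₁/∂z − ∂G₃/∂x = -2*x + 8
(∇×G)₃ = ∂G₂/∂x − ∂G₁/∂y = -2
∇×G = (-1, -2*x + 8, -2)
At (1, -3, 3): (-1, 6, -2).

(-1, 6, -2)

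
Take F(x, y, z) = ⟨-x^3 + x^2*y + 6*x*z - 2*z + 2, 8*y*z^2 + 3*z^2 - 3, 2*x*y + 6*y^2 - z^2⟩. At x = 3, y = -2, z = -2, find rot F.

(∇×F)₁ = ∂F₃/∂y − ∂F₂/∂z = 2*x - 16*y*z + 12*y - 6*z
(∇×F)₂ = ∂F₁/∂z − ∂F₃/∂x = 6*x - 2*y - 2
(∇×F)₃ = ∂F₂/∂x − ∂F₁/∂y = -x^2
∇×F = (2*x - 16*y*z + 12*y - 6*z, 6*x - 2*y - 2, -x^2)
At (3, -2, -2): (-70, 20, -9).

(-70, 20, -9)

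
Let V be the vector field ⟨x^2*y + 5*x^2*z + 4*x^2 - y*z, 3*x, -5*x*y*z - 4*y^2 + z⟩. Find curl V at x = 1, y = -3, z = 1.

(∇×V)₁ = ∂V₃/∂y − ∂V₂/∂z = -5*x*z - 8*y
(∇×V)₂ = ∂V₁/∂z − ∂V₃/∂x = 5*x^2 + 5*y*z - y
(∇×V)₃ = ∂V₂/∂x − ∂V₁/∂y = -x^2 + z + 3
∇×V = (-5*x*z - 8*y, 5*x^2 + 5*y*z - y, -x^2 + z + 3)
At (1, -3, 1): (19, -7, 3).

(19, -7, 3)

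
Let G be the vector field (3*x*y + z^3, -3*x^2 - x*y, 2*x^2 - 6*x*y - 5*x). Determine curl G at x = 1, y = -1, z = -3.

(∇×G)₁ = ∂G₃/∂y − ∂G₂/∂z = -6*x
(∇×G)₂ = ∂G₁/∂z − ∂G₃/∂x = -4*x + 6*y + 3*z^2 + 5
(∇×G)₃ = ∂G₂/∂x − ∂G₁/∂y = -9*x - y
∇×G = (-6*x, -4*x + 6*y + 3*z^2 + 5, -9*x - y)
At (1, -1, -3): (-6, 22, -8).

(-6, 22, -8)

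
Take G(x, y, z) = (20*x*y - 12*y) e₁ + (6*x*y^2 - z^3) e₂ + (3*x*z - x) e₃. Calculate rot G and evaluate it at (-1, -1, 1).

(3, -2, 38)

(∇×G)₁ = ∂G₃/∂y − ∂G₂/∂z = 3*z^2
(∇×G)₂ = ∂G₁/∂z − ∂G₃/∂x = -3*z + 1
(∇×G)₃ = ∂G₂/∂x − ∂G₁/∂y = -20*x + 6*y^2 + 12
∇×G = (3*z^2, -3*z + 1, -20*x + 6*y^2 + 12)
At (-1, -1, 1): (3, -2, 38).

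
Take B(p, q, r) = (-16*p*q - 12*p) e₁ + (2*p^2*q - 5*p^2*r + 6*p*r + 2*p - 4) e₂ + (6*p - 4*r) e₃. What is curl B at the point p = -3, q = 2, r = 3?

(∇×B)₁ = ∂B₃/∂q − ∂B₂/∂r = 5*p^2 - 6*p
(∇×B)₂ = ∂B₁/∂r − ∂B₃/∂p = -6
(∇×B)₃ = ∂B₂/∂p − ∂B₁/∂q = 4*p*q - 10*p*r + 16*p + 6*r + 2
∇×B = (5*p^2 - 6*p, -6, 4*p*q - 10*p*r + 16*p + 6*r + 2)
At (-3, 2, 3): (63, -6, 38).

(63, -6, 38)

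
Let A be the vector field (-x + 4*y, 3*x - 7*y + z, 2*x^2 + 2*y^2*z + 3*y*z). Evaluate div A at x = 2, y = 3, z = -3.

19

∂A₁/∂x = -1
∂A₂/∂y = -7
∂A₃/∂z = 2*y^2 + 3*y
∇·A = 2*y^2 + 3*y - 8
At (2, 3, -3): 19.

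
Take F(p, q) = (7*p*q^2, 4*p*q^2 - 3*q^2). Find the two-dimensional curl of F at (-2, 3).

120

∂F₂/∂p = 4*q^2
∂F₁/∂q = 14*p*q
Scalar curl = -14*p*q + 4*q^2
At (-2, 3): 120.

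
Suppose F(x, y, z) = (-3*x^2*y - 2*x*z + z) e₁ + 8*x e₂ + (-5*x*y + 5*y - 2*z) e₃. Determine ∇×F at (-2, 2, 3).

(15, 15, 20)

(∇×F)₁ = ∂F₃/∂y − ∂F₂/∂z = -5*x + 5
(∇×F)₂ = ∂F₁/∂z − ∂F₃/∂x = -2*x + 5*y + 1
(∇×F)₃ = ∂F₂/∂x − ∂F₁/∂y = 3*x^2 + 8
∇×F = (-5*x + 5, -2*x + 5*y + 1, 3*x^2 + 8)
At (-2, 2, 3): (15, 15, 20).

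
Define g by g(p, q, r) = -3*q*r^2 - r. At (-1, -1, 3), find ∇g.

(0, -27, 17)

∂g/∂p = 0
∂g/∂q = -3*r^2
∂g/∂r = -6*q*r - 1
∇g = (0, -3*r^2, -6*q*r - 1)
At (-1, -1, 3): (0, -27, 17).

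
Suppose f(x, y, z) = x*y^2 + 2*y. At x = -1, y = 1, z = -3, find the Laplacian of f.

-2

∂²f/∂x² = 0
∂²f/∂y² = 2*x
∂²f/∂z² = 0
∇²f = 2*x
At (-1, 1, -3): -2.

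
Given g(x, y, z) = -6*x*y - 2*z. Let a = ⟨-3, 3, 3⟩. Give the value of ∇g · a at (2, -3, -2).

∂g/∂x = -6*y
∂g/∂y = -6*x
∂g/∂z = -2
∇g at (2, -3, -2) = (18, -12, -2)
∇g · a = (18)(-3) + (-12)(3) + (-2)(3) = -96

-96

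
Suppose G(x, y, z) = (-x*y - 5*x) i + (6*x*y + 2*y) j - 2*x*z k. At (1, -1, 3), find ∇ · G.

∂G₁/∂x = -y - 5
∂G₂/∂y = 6*x + 2
∂G₃/∂z = -2*x
∇·G = 4*x - y - 3
At (1, -1, 3): 2.

2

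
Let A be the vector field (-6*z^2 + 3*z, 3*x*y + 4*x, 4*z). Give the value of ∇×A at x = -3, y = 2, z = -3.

(0, 39, 10)

(∇×A)₁ = ∂A₃/∂y − ∂A₂/∂z = 0
(∇×A)₂ = ∂A₁/∂z − ∂A₃/∂x = -12*z + 3
(∇×A)₃ = ∂A₂/∂x − ∂A₁/∂y = 3*y + 4
∇×A = (0, -12*z + 3, 3*y + 4)
At (-3, 2, -3): (0, 39, 10).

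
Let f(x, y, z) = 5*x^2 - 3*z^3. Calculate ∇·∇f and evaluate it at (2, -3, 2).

∂²f/∂x² = 10
∂²f/∂y² = 0
∂²f/∂z² = -18*z
∇²f = -18*z + 10
At (2, -3, 2): -26.

-26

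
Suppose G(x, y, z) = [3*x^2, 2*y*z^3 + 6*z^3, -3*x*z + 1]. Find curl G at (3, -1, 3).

(-108, 9, 0)

(∇×G)₁ = ∂G₃/∂y − ∂G₂/∂z = -6*y*z^2 - 18*z^2
(∇×G)₂ = ∂G₁/∂z − ∂G₃/∂x = 3*z
(∇×G)₃ = ∂G₂/∂x − ∂G₁/∂y = 0
∇×G = (-6*y*z^2 - 18*z^2, 3*z, 0)
At (3, -1, 3): (-108, 9, 0).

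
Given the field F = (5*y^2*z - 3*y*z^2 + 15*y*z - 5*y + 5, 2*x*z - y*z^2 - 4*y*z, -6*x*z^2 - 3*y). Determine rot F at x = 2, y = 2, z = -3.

(∇×F)₁ = ∂F₃/∂y − ∂F₂/∂z = -2*x + 2*y*z + 4*y - 3
(∇×F)₂ = ∂F₁/∂z − ∂F₃/∂x = 5*y^2 - 6*y*z + 15*y + 6*z^2
(∇×F)₃ = ∂F₂/∂x − ∂F₁/∂y = -10*y*z + 3*z^2 - 13*z + 5
∇×F = (-2*x + 2*y*z + 4*y - 3, 5*y^2 - 6*y*z + 15*y + 6*z^2, -10*y*z + 3*z^2 - 13*z + 5)
At (2, 2, -3): (-11, 140, 131).

(-11, 140, 131)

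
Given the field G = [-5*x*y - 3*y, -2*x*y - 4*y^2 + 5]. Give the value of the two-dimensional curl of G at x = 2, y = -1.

∂G₂/∂x = -2*y
∂G₁/∂y = -5*x - 3
Scalar curl = 5*x - 2*y + 3
At (2, -1): 15.

15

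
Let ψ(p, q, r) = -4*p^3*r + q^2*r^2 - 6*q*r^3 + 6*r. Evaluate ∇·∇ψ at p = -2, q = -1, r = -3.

-232

∂²ψ/∂p² = -24*p*r
∂²ψ/∂q² = 2*r^2
∂²ψ/∂r² = 2*q*(q - 18*r)
∇²ψ = -24*p*r + 2*q^2 - 36*q*r + 2*r^2
At (-2, -1, -3): -232.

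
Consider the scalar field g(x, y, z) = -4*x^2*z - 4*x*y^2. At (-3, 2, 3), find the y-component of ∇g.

(∇g)_2 = ∂g/∂y = -8*x*y
At (-3, 2, 3): 48.

48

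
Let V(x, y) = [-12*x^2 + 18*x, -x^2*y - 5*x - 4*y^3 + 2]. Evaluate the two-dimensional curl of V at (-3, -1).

∂V₂/∂x = -2*x*y - 5
∂V₁/∂y = 0
Scalar curl = -2*x*y - 5
At (-3, -1): -11.

-11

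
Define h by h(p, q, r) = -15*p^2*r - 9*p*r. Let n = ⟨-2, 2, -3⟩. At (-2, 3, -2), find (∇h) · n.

∂h/∂p = -30*p*r - 9*r
∂h/∂q = 0
∂h/∂r = -15*p^2 - 9*p
∇h at (-2, 3, -2) = (-102, 0, -42)
∇h · n = (-102)(-2) + (0)(2) + (-42)(-3) = 330

330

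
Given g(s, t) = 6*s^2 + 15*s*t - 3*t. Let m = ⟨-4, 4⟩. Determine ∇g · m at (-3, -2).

∂g/∂s = 12*s + 15*t
∂g/∂t = 15*s - 3
∇g at (-3, -2) = (-66, -48)
∇g · m = (-66)(-4) + (-48)(4) = 72

72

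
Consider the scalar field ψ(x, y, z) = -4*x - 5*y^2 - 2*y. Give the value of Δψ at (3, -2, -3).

-10

∂²ψ/∂x² = 0
∂²ψ/∂y² = -10
∂²ψ/∂z² = 0
∇²ψ = -10
At (3, -2, -3): -10.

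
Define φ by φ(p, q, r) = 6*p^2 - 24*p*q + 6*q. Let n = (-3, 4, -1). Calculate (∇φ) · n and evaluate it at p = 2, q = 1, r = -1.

∂φ/∂p = 12*p - 24*q
∂φ/∂q = -24*p + 6
∂φ/∂r = 0
∇φ at (2, 1, -1) = (0, -42, 0)
∇φ · n = (0)(-3) + (-42)(4) + (0)(-1) = -168

-168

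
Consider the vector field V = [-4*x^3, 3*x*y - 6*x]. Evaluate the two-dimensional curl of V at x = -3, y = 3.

3

∂V₂/∂x = 3*y - 6
∂V₁/∂y = 0
Scalar curl = 3*y - 6
At (-3, 3): 3.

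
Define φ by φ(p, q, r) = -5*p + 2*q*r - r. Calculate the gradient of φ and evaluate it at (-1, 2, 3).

(-5, 6, 3)

∂φ/∂p = -5
∂φ/∂q = 2*r
∂φ/∂r = 2*q - 1
∇φ = (-5, 2*r, 2*q - 1)
At (-1, 2, 3): (-5, 6, 3).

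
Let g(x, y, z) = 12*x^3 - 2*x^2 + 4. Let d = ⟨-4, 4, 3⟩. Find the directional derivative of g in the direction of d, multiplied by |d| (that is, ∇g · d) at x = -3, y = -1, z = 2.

∂g/∂x = 36*x^2 - 4*x
∂g/∂y = 0
∂g/∂z = 0
∇g at (-3, -1, 2) = (336, 0, 0)
∇g · d = (336)(-4) + (0)(4) + (0)(3) = -1344

-1344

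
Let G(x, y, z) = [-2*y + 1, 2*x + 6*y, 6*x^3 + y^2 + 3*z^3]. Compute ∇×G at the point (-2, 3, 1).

(∇×G)₁ = ∂G₃/∂y − ∂G₂/∂z = 2*y
(∇×G)₂ = ∂G₁/∂z − ∂G₃/∂x = -18*x^2
(∇×G)₃ = ∂G₂/∂x − ∂G₁/∂y = 4
∇×G = (2*y, -18*x^2, 4)
At (-2, 3, 1): (6, -72, 4).

(6, -72, 4)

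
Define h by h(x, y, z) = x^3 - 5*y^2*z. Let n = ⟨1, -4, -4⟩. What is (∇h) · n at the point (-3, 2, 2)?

267

∂h/∂x = 3*x^2
∂h/∂y = -10*y*z
∂h/∂z = -5*y^2
∇h at (-3, 2, 2) = (27, -40, -20)
∇h · n = (27)(1) + (-40)(-4) + (-20)(-4) = 267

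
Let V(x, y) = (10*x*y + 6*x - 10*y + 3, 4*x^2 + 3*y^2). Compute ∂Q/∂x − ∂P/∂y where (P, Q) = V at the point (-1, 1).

12

∂V₂/∂x = 8*x
∂V₁/∂y = 10*x - 10
Scalar curl = -2*x + 10
At (-1, 1): 12.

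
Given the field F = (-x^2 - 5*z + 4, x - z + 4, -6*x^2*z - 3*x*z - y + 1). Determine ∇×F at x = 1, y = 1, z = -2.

(0, -35, 1)

(∇×F)₁ = ∂F₃/∂y − ∂F₂/∂z = 0
(∇×F)₂ = ∂F₁/∂z − ∂F₃/∂x = 12*x*z + 3*z - 5
(∇×F)₃ = ∂F₂/∂x − ∂F₁/∂y = 1
∇×F = (0, 12*x*z + 3*z - 5, 1)
At (1, 1, -2): (0, -35, 1).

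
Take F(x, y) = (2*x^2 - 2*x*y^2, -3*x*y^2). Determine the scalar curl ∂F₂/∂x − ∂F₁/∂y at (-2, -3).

-3

∂F₂/∂x = -3*y^2
∂F₁/∂y = -4*x*y
Scalar curl = 4*x*y - 3*y^2
At (-2, -3): -3.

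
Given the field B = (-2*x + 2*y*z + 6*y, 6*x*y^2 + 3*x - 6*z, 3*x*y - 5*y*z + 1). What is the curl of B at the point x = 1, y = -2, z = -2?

(∇×B)₁ = ∂B₃/∂y − ∂B₂/∂z = 3*x - 5*z + 6
(∇×B)₂ = ∂B₁/∂z − ∂B₃/∂x = -y
(∇×B)₃ = ∂B₂/∂x − ∂B₁/∂y = 6*y^2 - 2*z - 3
∇×B = (3*x - 5*z + 6, -y, 6*y^2 - 2*z - 3)
At (1, -2, -2): (19, 2, 25).

(19, 2, 25)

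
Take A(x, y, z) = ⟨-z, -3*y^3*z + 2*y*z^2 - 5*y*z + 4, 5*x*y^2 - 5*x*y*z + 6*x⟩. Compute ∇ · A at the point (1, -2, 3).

∂A₁/∂x = 0
∂A₂/∂y = -9*y^2*z + 2*z^2 - 5*z
∂A₃/∂z = -5*x*y
∇·A = -5*x*y - 9*y^2*z + 2*z^2 - 5*z
At (1, -2, 3): -95.

-95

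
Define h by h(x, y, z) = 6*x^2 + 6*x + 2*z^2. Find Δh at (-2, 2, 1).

16

∂²h/∂x² = 12
∂²h/∂y² = 0
∂²h/∂z² = 4
∇²h = 16
At (-2, 2, 1): 16.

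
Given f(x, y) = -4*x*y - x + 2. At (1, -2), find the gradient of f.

∂f/∂x = -4*y - 1
∂f/∂y = -4*x
∇f = (-4*y - 1, -4*x)
At (1, -2): (7, -4).

(7, -4)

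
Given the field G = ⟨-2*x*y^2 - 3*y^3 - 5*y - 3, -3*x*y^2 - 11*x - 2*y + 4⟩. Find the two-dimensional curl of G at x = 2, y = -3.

∂G₂/∂x = -3*y^2 - 11
∂G₁/∂y = -4*x*y - 9*y^2 - 5
Scalar curl = 4*x*y + 6*y^2 - 6
At (2, -3): 24.

24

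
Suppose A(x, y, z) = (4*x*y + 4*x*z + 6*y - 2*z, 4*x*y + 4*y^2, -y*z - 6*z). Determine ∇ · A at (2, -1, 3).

3

∂A₁/∂x = 4*y + 4*z
∂A₂/∂y = 4*x + 8*y
∂A₃/∂z = -y - 6
∇·A = 4*x + 11*y + 4*z - 6
At (2, -1, 3): 3.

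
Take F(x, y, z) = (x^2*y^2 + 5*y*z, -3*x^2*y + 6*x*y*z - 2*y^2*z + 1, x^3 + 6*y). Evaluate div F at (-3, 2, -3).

27

∂F₁/∂x = 2*x*y^2
∂F₂/∂y = -3*x^2 + 6*x*z - 4*y*z
∂F₃/∂z = 0
∇·F = -3*x^2 + 2*x*y^2 + 6*x*z - 4*y*z
At (-3, 2, -3): 27.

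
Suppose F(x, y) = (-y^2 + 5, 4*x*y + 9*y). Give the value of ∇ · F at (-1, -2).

∂F₁/∂x = 0
∂F₂/∂y = 4*x + 9
∇·F = 4*x + 9
At (-1, -2): 5.

5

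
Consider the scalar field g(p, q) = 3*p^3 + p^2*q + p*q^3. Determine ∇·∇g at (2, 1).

50

∂²g/∂p² = 2*(9*p + q)
∂²g/∂q² = 6*p*q
∇²g = 6*p*q + 18*p + 2*q
At (2, 1): 50.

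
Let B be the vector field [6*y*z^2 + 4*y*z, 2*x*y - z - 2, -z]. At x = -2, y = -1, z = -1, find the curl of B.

(1, 8, -4)

(∇×B)₁ = ∂B₃/∂y − ∂B₂/∂z = 1
(∇×B)₂ = ∂B₁/∂z − ∂B₃/∂x = 12*y*z + 4*y
(∇×B)₃ = ∂B₂/∂x − ∂B₁/∂y = 2*y - 6*z^2 - 4*z
∇×B = (1, 12*y*z + 4*y, 2*y - 6*z^2 - 4*z)
At (-2, -1, -1): (1, 8, -4).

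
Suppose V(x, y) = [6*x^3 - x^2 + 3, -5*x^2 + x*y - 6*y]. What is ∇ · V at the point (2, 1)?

64

∂V₁/∂x = 18*x^2 - 2*x
∂V₂/∂y = x - 6
∇·V = 18*x^2 - x - 6
At (2, 1): 64.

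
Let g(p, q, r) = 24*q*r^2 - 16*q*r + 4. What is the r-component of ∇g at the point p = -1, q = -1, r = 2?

-80

(∇g)_3 = ∂g/∂r = 48*q*r - 16*q
At (-1, -1, 2): -80.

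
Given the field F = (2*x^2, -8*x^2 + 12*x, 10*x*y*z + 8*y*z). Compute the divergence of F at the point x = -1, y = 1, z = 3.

∂F₁/∂x = 4*x
∂F₂/∂y = 0
∂F₃/∂z = 10*x*y + 8*y
∇·F = 10*x*y + 4*x + 8*y
At (-1, 1, 3): -6.

-6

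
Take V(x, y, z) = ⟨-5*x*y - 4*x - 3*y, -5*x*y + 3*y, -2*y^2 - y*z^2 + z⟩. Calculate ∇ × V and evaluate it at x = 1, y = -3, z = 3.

(3, 0, 23)

(∇×V)₁ = ∂V₃/∂y − ∂V₂/∂z = -4*y - z^2
(∇×V)₂ = ∂V₁/∂z − ∂V₃/∂x = 0
(∇×V)₃ = ∂V₂/∂x − ∂V₁/∂y = 5*x - 5*y + 3
∇×V = (-4*y - z^2, 0, 5*x - 5*y + 3)
At (1, -3, 3): (3, 0, 23).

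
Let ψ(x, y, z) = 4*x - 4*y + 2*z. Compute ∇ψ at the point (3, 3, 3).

(4, -4, 2)

∂ψ/∂x = 4
∂ψ/∂y = -4
∂ψ/∂z = 2
∇ψ = (4, -4, 2)
At (3, 3, 3): (4, -4, 2).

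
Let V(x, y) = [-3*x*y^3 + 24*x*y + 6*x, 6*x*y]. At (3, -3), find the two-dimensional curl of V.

∂V₂/∂x = 6*y
∂V₁/∂y = -9*x*y^2 + 24*x
Scalar curl = 9*x*y^2 - 24*x + 6*y
At (3, -3): 153.

153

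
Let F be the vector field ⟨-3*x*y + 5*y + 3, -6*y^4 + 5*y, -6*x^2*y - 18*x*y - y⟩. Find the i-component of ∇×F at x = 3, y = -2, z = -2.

(∇×F)_1 = ∂F₃/∂y − ∂F₂/∂z
= -6*x^2 - 18*x - 1 − (0)
= -6*x^2 - 18*x - 1
At (3, -2, -2): -109.

-109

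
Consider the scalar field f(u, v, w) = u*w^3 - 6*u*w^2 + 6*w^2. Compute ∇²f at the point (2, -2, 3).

24

∂²f/∂u² = 0
∂²f/∂v² = 0
∂²f/∂w² = 6*(u*w - 2*u + 2)
∇²f = 6*u*w - 12*u + 12
At (2, -2, 3): 24.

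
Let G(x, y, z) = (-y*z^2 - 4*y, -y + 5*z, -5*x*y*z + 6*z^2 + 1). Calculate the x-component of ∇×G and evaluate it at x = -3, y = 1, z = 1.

10

(∇×G)_1 = ∂G₃/∂y − ∂G₂/∂z
= -5*x*z − (5)
= -5*x*z - 5
At (-3, 1, 1): 10.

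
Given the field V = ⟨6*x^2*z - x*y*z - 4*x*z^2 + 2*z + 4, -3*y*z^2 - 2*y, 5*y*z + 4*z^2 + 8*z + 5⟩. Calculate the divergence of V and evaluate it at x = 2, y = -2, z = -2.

-100

∂V₁/∂x = 12*x*z - y*z - 4*z^2
∂V₂/∂y = -3*z^2 - 2
∂V₃/∂z = 5*y + 8*z + 8
∇·V = 12*x*z - y*z + 5*y - 7*z^2 + 8*z + 6
At (2, -2, -2): -100.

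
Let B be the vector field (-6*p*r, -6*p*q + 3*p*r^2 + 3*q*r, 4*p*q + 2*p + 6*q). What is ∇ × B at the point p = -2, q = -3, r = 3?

(∇×B)₁ = ∂B₃/∂q − ∂B₂/∂r = -6*p*r + 4*p - 3*q + 6
(∇×B)₂ = ∂B₁/∂r − ∂B₃/∂p = -6*p - 4*q - 2
(∇×B)₃ = ∂B₂/∂p − ∂B₁/∂q = -6*q + 3*r^2
∇×B = (-6*p*r + 4*p - 3*q + 6, -6*p - 4*q - 2, -6*q + 3*r^2)
At (-2, -3, 3): (43, 22, 45).

(43, 22, 45)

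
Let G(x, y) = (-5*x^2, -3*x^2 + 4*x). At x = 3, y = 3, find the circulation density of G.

∂G₂/∂x = -6*x + 4
∂G₁/∂y = 0
Scalar curl = -6*x + 4
At (3, 3): -14.

-14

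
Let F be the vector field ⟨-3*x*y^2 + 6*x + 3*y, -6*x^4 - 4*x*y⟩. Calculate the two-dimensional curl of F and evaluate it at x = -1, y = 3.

-9

∂F₂/∂x = -24*x^3 - 4*y
∂F₁/∂y = -6*x*y + 3
Scalar curl = -24*x^3 + 6*x*y - 4*y - 3
At (-1, 3): -9.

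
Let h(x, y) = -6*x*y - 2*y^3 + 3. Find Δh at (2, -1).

12

∂²h/∂x² = 0
∂²h/∂y² = -12*y
∇²h = -12*y
At (2, -1): 12.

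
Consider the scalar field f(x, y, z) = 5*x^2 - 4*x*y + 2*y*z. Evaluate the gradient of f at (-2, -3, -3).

∂f/∂x = 10*x - 4*y
∂f/∂y = -4*x + 2*z
∂f/∂z = 2*y
∇f = (10*x - 4*y, -4*x + 2*z, 2*y)
At (-2, -3, -3): (-8, 2, -6).

(-8, 2, -6)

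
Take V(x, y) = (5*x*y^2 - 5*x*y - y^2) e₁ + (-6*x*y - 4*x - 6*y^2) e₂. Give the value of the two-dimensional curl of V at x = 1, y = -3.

43

∂V₂/∂x = -6*y - 4
∂V₁/∂y = 10*x*y - 5*x - 2*y
Scalar curl = -10*x*y + 5*x - 4*y - 4
At (1, -3): 43.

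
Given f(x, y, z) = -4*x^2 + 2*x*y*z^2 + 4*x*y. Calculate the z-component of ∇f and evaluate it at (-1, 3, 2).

(∇f)_3 = ∂f/∂z = 4*x*y*z
At (-1, 3, 2): -24.

-24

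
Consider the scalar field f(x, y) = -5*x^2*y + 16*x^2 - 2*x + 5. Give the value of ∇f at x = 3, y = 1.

(64, -45)

∂f/∂x = -10*x*y + 32*x - 2
∂f/∂y = -5*x^2
∇f = (-10*x*y + 32*x - 2, -5*x^2)
At (3, 1): (64, -45).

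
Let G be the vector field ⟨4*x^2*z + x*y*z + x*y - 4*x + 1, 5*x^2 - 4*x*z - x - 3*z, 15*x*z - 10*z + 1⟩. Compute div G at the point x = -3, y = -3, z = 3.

∂G₁/∂x = 8*x*z + y*z + y - 4
∂G₂/∂y = 0
∂G₃/∂z = 15*x - 10
∇·G = 8*x*z + 15*x + y*z + y - 14
At (-3, -3, 3): -143.

-143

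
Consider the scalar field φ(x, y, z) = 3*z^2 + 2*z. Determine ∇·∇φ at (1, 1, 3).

∂²φ/∂x² = 0
∂²φ/∂y² = 0
∂²φ/∂z² = 6
∇²φ = 6
At (1, 1, 3): 6.

6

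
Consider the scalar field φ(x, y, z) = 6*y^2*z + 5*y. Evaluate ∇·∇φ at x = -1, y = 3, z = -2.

∂²φ/∂x² = 0
∂²φ/∂y² = 12*z
∂²φ/∂z² = 0
∇²φ = 12*z
At (-1, 3, -2): -24.

-24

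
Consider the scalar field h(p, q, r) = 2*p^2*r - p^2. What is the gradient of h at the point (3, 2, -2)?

∂h/∂p = 4*p*r - 2*p
∂h/∂q = 0
∂h/∂r = 2*p^2
∇h = (4*p*r - 2*p, 0, 2*p^2)
At (3, 2, -2): (-30, 0, 18).

(-30, 0, 18)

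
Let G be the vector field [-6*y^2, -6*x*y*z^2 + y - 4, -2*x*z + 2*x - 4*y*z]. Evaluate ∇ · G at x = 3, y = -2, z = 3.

∂G₁/∂x = 0
∂G₂/∂y = -6*x*z^2 + 1
∂G₃/∂z = -2*x - 4*y
∇·G = -6*x*z^2 - 2*x - 4*y + 1
At (3, -2, 3): -159.

-159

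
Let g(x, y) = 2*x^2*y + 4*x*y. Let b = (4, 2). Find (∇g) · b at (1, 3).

108

∂g/∂x = 4*x*y + 4*y
∂g/∂y = 2*x^2 + 4*x
∇g at (1, 3) = (24, 6)
∇g · b = (24)(4) + (6)(2) = 108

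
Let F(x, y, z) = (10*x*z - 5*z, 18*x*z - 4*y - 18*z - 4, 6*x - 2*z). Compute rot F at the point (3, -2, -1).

(-36, 19, -18)

(∇×F)₁ = ∂F₃/∂y − ∂F₂/∂z = -18*x + 18
(∇×F)₂ = ∂F₁/∂z − ∂F₃/∂x = 10*x - 11
(∇×F)₃ = ∂F₂/∂x − ∂F₁/∂y = 18*z
∇×F = (-18*x + 18, 10*x - 11, 18*z)
At (3, -2, -1): (-36, 19, -18).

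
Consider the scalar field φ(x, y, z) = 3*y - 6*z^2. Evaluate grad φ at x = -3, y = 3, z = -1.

(0, 3, 12)

∂φ/∂x = 0
∂φ/∂y = 3
∂φ/∂z = -12*z
∇φ = (0, 3, -12*z)
At (-3, 3, -1): (0, 3, 12).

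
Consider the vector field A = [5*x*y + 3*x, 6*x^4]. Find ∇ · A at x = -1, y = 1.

∂A₁/∂x = 5*y + 3
∂A₂/∂y = 0
∇·A = 5*y + 3
At (-1, 1): 8.

8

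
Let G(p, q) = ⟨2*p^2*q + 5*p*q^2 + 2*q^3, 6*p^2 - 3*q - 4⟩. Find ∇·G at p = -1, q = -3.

∂G₁/∂p = 4*p*q + 5*q^2
∂G₂/∂q = -3
∇·G = 4*p*q + 5*q^2 - 3
At (-1, -3): 54.

54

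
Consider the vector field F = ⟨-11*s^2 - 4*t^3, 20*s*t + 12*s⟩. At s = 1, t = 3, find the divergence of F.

-2

∂F₁/∂s = -22*s
∂F₂/∂t = 20*s
∇·F = -2*s
At (1, 3): -2.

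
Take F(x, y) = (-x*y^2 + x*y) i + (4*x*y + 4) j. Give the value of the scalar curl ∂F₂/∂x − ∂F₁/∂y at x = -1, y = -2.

-3

∂F₂/∂x = 4*y
∂F₁/∂y = -2*x*y + x
Scalar curl = 2*x*y - x + 4*y
At (-1, -2): -3.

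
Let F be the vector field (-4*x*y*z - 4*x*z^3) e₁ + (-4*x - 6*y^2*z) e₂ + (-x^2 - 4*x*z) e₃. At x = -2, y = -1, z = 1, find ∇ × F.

(6, 16, -12)

(∇×F)₁ = ∂F₃/∂y − ∂F₂/∂z = 6*y^2
(∇×F)₂ = ∂F₁/∂z − ∂F₃/∂x = -4*x*y - 12*x*z^2 + 2*x + 4*z
(∇×F)₃ = ∂F₂/∂x − ∂F₁/∂y = 4*x*z - 4
∇×F = (6*y^2, -4*x*y - 12*x*z^2 + 2*x + 4*z, 4*x*z - 4)
At (-2, -1, 1): (6, 16, -12).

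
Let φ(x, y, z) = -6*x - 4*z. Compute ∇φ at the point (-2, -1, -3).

∂φ/∂x = -6
∂φ/∂y = 0
∂φ/∂z = -4
∇φ = (-6, 0, -4)
At (-2, -1, -3): (-6, 0, -4).

(-6, 0, -4)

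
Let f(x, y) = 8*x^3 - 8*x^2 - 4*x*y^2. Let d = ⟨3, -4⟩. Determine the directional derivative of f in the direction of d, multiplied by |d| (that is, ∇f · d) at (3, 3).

684

∂f/∂x = 24*x^2 - 16*x - 4*y^2
∂f/∂y = -8*x*y
∇f at (3, 3) = (132, -72)
∇f · d = (132)(3) + (-72)(-4) = 684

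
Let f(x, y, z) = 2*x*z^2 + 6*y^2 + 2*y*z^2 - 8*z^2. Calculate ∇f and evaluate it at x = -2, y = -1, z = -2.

∂f/∂x = 2*z^2
∂f/∂y = 12*y + 2*z^2
∂f/∂z = 4*x*z + 4*y*z - 16*z
∇f = (2*z^2, 12*y + 2*z^2, 4*x*z + 4*y*z - 16*z)
At (-2, -1, -2): (8, -4, 56).

(8, -4, 56)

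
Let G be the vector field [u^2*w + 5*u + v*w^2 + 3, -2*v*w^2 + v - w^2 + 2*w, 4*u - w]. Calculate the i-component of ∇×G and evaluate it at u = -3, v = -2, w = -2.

10

(∇×G)_1 = ∂G₃/∂v − ∂G₂/∂w
= 0 − (-4*v*w - 2*w + 2)
= 4*v*w + 2*w - 2
At (-3, -2, -2): 10.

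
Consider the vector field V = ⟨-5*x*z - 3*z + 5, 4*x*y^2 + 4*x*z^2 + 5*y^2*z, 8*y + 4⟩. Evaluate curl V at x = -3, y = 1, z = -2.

(∇×V)₁ = ∂V₃/∂y − ∂V₂/∂z = -8*x*z - 5*y^2 + 8
(∇×V)₂ = ∂V₁/∂z − ∂V₃/∂x = -5*x - 3
(∇×V)₃ = ∂V₂/∂x − ∂V₁/∂y = 4*y^2 + 4*z^2
∇×V = (-8*x*z - 5*y^2 + 8, -5*x - 3, 4*y^2 + 4*z^2)
At (-3, 1, -2): (-45, 12, 20).

(-45, 12, 20)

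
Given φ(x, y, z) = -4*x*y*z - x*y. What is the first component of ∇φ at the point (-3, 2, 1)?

-10

(∇φ)_1 = ∂φ/∂x = -4*y*z - y
At (-3, 2, 1): -10.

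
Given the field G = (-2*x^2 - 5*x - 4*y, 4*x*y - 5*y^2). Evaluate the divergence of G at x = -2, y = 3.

-35

∂G₁/∂x = -4*x - 5
∂G₂/∂y = 4*x - 10*y
∇·G = -10*y - 5
At (-2, 3): -35.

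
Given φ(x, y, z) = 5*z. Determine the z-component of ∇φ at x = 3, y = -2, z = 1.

(∇φ)_3 = ∂φ/∂z = 5
At (3, -2, 1): 5.

5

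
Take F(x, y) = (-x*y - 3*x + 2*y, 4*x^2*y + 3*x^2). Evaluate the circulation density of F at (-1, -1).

-1

∂F₂/∂x = 8*x*y + 6*x
∂F₁/∂y = -x + 2
Scalar curl = 8*x*y + 7*x - 2
At (-1, -1): -1.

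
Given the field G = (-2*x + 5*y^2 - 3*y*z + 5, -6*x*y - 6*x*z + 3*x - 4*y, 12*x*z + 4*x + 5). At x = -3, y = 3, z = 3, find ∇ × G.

(∇×G)₁ = ∂G₃/∂y − ∂G₂/∂z = 6*x
(∇×G)₂ = ∂G₁/∂z − ∂G₃/∂x = -3*y - 12*z - 4
(∇×G)₃ = ∂G₂/∂x − ∂G₁/∂y = -16*y - 3*z + 3
∇×G = (6*x, -3*y - 12*z - 4, -16*y - 3*z + 3)
At (-3, 3, 3): (-18, -49, -54).

(-18, -49, -54)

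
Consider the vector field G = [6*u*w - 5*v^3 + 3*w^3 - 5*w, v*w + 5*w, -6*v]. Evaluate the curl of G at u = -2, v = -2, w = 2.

(∇×G)₁ = ∂G₃/∂v − ∂G₂/∂w = -v - 11
(∇×G)₂ = ∂G₁/∂w − ∂G₃/∂u = 6*u + 9*w^2 - 5
(∇×G)₃ = ∂G₂/∂u − ∂G₁/∂v = 15*v^2
∇×G = (-v - 11, 6*u + 9*w^2 - 5, 15*v^2)
At (-2, -2, 2): (-9, 19, 60).

(-9, 19, 60)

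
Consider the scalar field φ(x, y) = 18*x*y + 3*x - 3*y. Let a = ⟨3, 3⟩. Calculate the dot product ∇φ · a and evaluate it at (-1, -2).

-162

∂φ/∂x = 18*y + 3
∂φ/∂y = 18*x - 3
∇φ at (-1, -2) = (-33, -21)
∇φ · a = (-33)(3) + (-21)(3) = -162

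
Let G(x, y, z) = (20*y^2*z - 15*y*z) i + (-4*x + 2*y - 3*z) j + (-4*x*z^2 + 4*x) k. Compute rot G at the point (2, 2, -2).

(∇×G)₁ = ∂G₃/∂y − ∂G₂/∂z = 3
(∇×G)₂ = ∂G₁/∂z − ∂G₃/∂x = 20*y^2 - 15*y + 4*z^2 - 4
(∇×G)₃ = ∂G₂/∂x − ∂G₁/∂y = -40*y*z + 15*z - 4
∇×G = (3, 20*y^2 - 15*y + 4*z^2 - 4, -40*y*z + 15*z - 4)
At (2, 2, -2): (3, 62, 126).

(3, 62, 126)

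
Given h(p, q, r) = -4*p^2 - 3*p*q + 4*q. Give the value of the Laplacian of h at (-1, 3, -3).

-8

∂²h/∂p² = -8
∂²h/∂q² = 0
∂²h/∂r² = 0
∇²h = -8
At (-1, 3, -3): -8.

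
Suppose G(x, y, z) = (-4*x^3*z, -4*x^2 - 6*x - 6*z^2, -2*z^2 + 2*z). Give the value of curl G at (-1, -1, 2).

(24, 4, 2)

(∇×G)₁ = ∂G₃/∂y − ∂G₂/∂z = 12*z
(∇×G)₂ = ∂G₁/∂z − ∂G₃/∂x = -4*x^3
(∇×G)₃ = ∂G₂/∂x − ∂G₁/∂y = -8*x - 6
∇×G = (12*z, -4*x^3, -8*x - 6)
At (-1, -1, 2): (24, 4, 2).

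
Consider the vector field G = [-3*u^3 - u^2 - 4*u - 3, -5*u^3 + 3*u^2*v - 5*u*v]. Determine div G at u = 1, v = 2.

-17

∂G₁/∂u = -9*u^2 - 2*u - 4
∂G₂/∂v = 3*u^2 - 5*u
∇·G = -6*u^2 - 7*u - 4
At (1, 2): -17.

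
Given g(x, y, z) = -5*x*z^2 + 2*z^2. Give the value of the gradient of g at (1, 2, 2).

(-20, 0, -12)

∂g/∂x = -5*z^2
∂g/∂y = 0
∂g/∂z = -10*x*z + 4*z
∇g = (-5*z^2, 0, -10*x*z + 4*z)
At (1, 2, 2): (-20, 0, -12).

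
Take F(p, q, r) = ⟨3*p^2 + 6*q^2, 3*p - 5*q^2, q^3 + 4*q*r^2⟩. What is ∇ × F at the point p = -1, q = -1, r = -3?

(39, 0, 15)

(∇×F)₁ = ∂F₃/∂q − ∂F₂/∂r = 3*q^2 + 4*r^2
(∇×F)₂ = ∂F₁/∂r − ∂F₃/∂p = 0
(∇×F)₃ = ∂F₂/∂p − ∂F₁/∂q = -12*q + 3
∇×F = (3*q^2 + 4*r^2, 0, -12*q + 3)
At (-1, -1, -3): (39, 0, 15).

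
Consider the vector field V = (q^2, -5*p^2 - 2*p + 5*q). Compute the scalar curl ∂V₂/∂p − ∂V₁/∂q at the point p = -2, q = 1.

16

∂V₂/∂p = -10*p - 2
∂V₁/∂q = 2*q
Scalar curl = -10*p - 2*q - 2
At (-2, 1): 16.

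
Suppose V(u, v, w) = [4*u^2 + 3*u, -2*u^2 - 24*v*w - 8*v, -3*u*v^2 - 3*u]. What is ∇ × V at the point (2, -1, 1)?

(∇×V)₁ = ∂V₃/∂v − ∂V₂/∂w = -6*u*v + 24*v
(∇×V)₂ = ∂V₁/∂w − ∂V₃/∂u = 3*v^2 + 3
(∇×V)₃ = ∂V₂/∂u − ∂V₁/∂v = -4*u
∇×V = (-6*u*v + 24*v, 3*v^2 + 3, -4*u)
At (2, -1, 1): (-12, 6, -8).

(-12, 6, -8)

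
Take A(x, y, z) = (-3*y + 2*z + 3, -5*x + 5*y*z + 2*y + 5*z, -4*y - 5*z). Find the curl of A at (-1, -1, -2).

(∇×A)₁ = ∂A₃/∂y − ∂A₂/∂z = -5*y - 9
(∇×A)₂ = ∂A₁/∂z − ∂A₃/∂x = 2
(∇×A)₃ = ∂A₂/∂x − ∂A₁/∂y = -2
∇×A = (-5*y - 9, 2, -2)
At (-1, -1, -2): (-4, 2, -2).

(-4, 2, -2)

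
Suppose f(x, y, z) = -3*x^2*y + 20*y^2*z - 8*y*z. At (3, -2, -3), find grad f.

(36, 237, 96)

∂f/∂x = -6*x*y
∂f/∂y = -3*x^2 + 40*y*z - 8*z
∂f/∂z = 20*y^2 - 8*y
∇f = (-6*x*y, -3*x^2 + 40*y*z - 8*z, 20*y^2 - 8*y)
At (3, -2, -3): (36, 237, 96).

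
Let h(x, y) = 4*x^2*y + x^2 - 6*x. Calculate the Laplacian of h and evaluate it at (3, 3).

∂²h/∂x² = 2*(4*y + 1)
∂²h/∂y² = 0
∇²h = 8*y + 2
At (3, 3): 26.

26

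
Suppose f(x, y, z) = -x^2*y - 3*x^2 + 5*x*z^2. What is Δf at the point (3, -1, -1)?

∂²f/∂x² = -2*(y + 3)
∂²f/∂y² = 0
∂²f/∂z² = 10*x
∇²f = 10*x - 2*y - 6
At (3, -1, -1): 26.

26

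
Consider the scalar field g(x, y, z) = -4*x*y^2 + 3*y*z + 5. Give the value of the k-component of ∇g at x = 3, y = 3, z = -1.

9

(∇g)_3 = ∂g/∂z = 3*y
At (3, 3, -1): 9.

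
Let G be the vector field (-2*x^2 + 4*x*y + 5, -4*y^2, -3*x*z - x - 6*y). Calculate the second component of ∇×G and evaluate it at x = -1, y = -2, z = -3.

-8

(∇×G)_2 = ∂G₁/∂z − ∂G₃/∂x
= 0 − (-3*z - 1)
= 3*z + 1
At (-1, -2, -3): -8.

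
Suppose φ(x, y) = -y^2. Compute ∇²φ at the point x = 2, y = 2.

-2

∂²φ/∂x² = 0
∂²φ/∂y² = -2
∇²φ = -2
At (2, 2): -2.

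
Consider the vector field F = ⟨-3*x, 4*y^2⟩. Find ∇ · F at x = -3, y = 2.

∂F₁/∂x = -3
∂F₂/∂y = 8*y
∇·F = 8*y - 3
At (-3, 2): 13.

13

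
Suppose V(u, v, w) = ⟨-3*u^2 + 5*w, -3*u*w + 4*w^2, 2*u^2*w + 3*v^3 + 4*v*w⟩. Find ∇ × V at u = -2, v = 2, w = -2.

(38, -11, 6)

(∇×V)₁ = ∂V₃/∂v − ∂V₂/∂w = 3*u + 9*v^2 - 4*w
(∇×V)₂ = ∂V₁/∂w − ∂V₃/∂u = -4*u*w + 5
(∇×V)₃ = ∂V₂/∂u − ∂V₁/∂v = -3*w
∇×V = (3*u + 9*v^2 - 4*w, -4*u*w + 5, -3*w)
At (-2, 2, -2): (38, -11, 6).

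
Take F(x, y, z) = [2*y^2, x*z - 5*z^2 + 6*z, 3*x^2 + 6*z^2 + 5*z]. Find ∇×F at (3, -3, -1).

(∇×F)₁ = ∂F₃/∂y − ∂F₂/∂z = -x + 10*z - 6
(∇×F)₂ = ∂F₁/∂z − ∂F₃/∂x = -6*x
(∇×F)₃ = ∂F₂/∂x − ∂F₁/∂y = -4*y + z
∇×F = (-x + 10*z - 6, -6*x, -4*y + z)
At (3, -3, -1): (-19, -18, 11).

(-19, -18, 11)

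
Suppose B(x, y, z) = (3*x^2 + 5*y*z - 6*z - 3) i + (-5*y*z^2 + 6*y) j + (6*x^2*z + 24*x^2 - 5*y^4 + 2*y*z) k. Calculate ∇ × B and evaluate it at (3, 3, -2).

(-604, -63, 10)

(∇×B)₁ = ∂B₃/∂y − ∂B₂/∂z = -20*y^3 + 10*y*z + 2*z
(∇×B)₂ = ∂B₁/∂z − ∂B₃/∂x = -12*x*z - 48*x + 5*y - 6
(∇×B)₃ = ∂B₂/∂x − ∂B₁/∂y = -5*z
∇×B = (-20*y^3 + 10*y*z + 2*z, -12*x*z - 48*x + 5*y - 6, -5*z)
At (3, 3, -2): (-604, -63, 10).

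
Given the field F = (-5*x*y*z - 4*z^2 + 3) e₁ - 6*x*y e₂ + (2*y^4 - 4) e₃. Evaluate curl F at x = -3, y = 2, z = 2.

(∇×F)₁ = ∂F₃/∂y − ∂F₂/∂z = 8*y^3
(∇×F)₂ = ∂F₁/∂z − ∂F₃/∂x = -5*x*y - 8*z
(∇×F)₃ = ∂F₂/∂x − ∂F₁/∂y = 5*x*z - 6*y
∇×F = (8*y^3, -5*x*y - 8*z, 5*x*z - 6*y)
At (-3, 2, 2): (64, 14, -42).

(64, 14, -42)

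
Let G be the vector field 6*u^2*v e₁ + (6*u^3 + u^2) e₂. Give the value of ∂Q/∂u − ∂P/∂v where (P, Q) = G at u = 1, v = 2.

14

∂G₂/∂u = 18*u^2 + 2*u
∂G₁/∂v = 6*u^2
Scalar curl = 12*u^2 + 2*u
At (1, 2): 14.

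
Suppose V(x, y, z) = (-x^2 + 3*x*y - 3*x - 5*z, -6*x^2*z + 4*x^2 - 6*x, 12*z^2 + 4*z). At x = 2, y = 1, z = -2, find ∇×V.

(24, -5, 52)

(∇×V)₁ = ∂V₃/∂y − ∂V₂/∂z = 6*x^2
(∇×V)₂ = ∂V₁/∂z − ∂V₃/∂x = -5
(∇×V)₃ = ∂V₂/∂x − ∂V₁/∂y = -12*x*z + 5*x - 6
∇×V = (6*x^2, -5, -12*x*z + 5*x - 6)
At (2, 1, -2): (24, -5, 52).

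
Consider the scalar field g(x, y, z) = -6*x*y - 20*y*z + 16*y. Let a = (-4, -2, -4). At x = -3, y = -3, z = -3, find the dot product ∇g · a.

∂g/∂x = -6*y
∂g/∂y = -6*x - 20*z + 16
∂g/∂z = -20*y
∇g at (-3, -3, -3) = (18, 94, 60)
∇g · a = (18)(-4) + (94)(-2) + (60)(-4) = -500

-500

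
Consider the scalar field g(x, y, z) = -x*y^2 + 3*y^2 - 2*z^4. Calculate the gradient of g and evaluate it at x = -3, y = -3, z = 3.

(-9, -36, -216)

∂g/∂x = -y^2
∂g/∂y = -2*x*y + 6*y
∂g/∂z = -8*z^3
∇g = (-y^2, -2*x*y + 6*y, -8*z^3)
At (-3, -3, 3): (-9, -36, -216).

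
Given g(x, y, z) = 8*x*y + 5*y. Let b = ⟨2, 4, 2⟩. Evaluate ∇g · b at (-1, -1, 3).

∂g/∂x = 8*y
∂g/∂y = 8*x + 5
∂g/∂z = 0
∇g at (-1, -1, 3) = (-8, -3, 0)
∇g · b = (-8)(2) + (-3)(4) + (0)(2) = -28

-28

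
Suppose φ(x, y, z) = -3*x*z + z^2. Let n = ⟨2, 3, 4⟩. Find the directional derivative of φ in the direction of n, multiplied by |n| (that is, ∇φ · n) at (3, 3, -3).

∂φ/∂x = -3*z
∂φ/∂y = 0
∂φ/∂z = -3*x + 2*z
∇φ at (3, 3, -3) = (9, 0, -15)
∇φ · n = (9)(2) + (0)(3) + (-15)(4) = -42

-42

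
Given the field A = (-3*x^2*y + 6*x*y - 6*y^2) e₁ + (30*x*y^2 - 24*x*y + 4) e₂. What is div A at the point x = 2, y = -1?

∂A₁/∂x = -6*x*y + 6*y
∂A₂/∂y = 60*x*y - 24*x
∇·A = 54*x*y - 24*x + 6*y
At (2, -1): -162.

-162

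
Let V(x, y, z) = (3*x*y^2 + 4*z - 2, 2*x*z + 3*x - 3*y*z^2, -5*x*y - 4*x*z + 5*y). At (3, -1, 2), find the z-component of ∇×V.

25

(∇×V)_3 = ∂V₂/∂x − ∂V₁/∂y
= 2*z + 3 − (6*x*y)
= -6*x*y + 2*z + 3
At (3, -1, 2): 25.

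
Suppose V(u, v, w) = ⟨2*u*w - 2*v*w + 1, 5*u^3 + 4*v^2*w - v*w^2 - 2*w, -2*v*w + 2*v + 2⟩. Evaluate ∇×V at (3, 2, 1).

(-10, 2, 137)

(∇×V)₁ = ∂V₃/∂v − ∂V₂/∂w = -4*v^2 + 2*v*w - 2*w + 4
(∇×V)₂ = ∂V₁/∂w − ∂V₃/∂u = 2*u - 2*v
(∇×V)₃ = ∂V₂/∂u − ∂V₁/∂v = 15*u^2 + 2*w
∇×V = (-4*v^2 + 2*v*w - 2*w + 4, 2*u - 2*v, 15*u^2 + 2*w)
At (3, 2, 1): (-10, 2, 137).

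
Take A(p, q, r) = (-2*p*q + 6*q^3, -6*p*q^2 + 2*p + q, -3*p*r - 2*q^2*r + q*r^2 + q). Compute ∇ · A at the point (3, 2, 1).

∂A₁/∂p = -2*q
∂A₂/∂q = -12*p*q + 1
∂A₃/∂r = -3*p - 2*q^2 + 2*q*r
∇·A = -12*p*q - 3*p - 2*q^2 + 2*q*r - 2*q + 1
At (3, 2, 1): -88.

-88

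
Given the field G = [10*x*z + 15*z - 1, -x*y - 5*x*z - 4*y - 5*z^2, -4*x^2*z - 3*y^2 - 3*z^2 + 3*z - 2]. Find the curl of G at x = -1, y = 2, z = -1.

(∇×G)₁ = ∂G₃/∂y − ∂G₂/∂z = 5*x - 6*y + 10*z
(∇×G)₂ = ∂G₁/∂z − ∂G₃/∂x = 8*x*z + 10*x + 15
(∇×G)₃ = ∂G₂/∂x − ∂G₁/∂y = -y - 5*z
∇×G = (5*x - 6*y + 10*z, 8*x*z + 10*x + 15, -y - 5*z)
At (-1, 2, -1): (-27, 13, 3).

(-27, 13, 3)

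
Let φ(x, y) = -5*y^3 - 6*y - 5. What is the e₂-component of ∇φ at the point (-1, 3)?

(∇φ)_2 = ∂φ/∂y = -15*y^2 - 6
At (-1, 3): -141.

-141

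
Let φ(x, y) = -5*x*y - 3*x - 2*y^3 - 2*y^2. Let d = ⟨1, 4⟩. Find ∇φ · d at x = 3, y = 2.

-201

∂φ/∂x = -5*y - 3
∂φ/∂y = -5*x - 6*y^2 - 4*y
∇φ at (3, 2) = (-13, -47)
∇φ · d = (-13)(1) + (-47)(4) = -201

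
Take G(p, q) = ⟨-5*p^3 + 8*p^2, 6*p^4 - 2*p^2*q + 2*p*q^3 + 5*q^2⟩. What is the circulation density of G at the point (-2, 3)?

-114

∂G₂/∂p = 24*p^3 - 4*p*q + 2*q^3
∂G₁/∂q = 0
Scalar curl = 24*p^3 - 4*p*q + 2*q^3
At (-2, 3): -114.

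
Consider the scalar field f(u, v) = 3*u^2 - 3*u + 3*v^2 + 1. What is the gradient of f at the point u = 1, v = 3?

(3, 18)

∂f/∂u = 6*u - 3
∂f/∂v = 6*v
∇f = (6*u - 3, 6*v)
At (1, 3): (3, 18).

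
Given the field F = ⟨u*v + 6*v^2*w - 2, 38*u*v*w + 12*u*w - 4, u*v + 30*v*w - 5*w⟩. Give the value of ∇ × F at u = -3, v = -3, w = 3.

(-219, 57, -195)

(∇×F)₁ = ∂F₃/∂v − ∂F₂/∂w = -38*u*v - 11*u + 30*w
(∇×F)₂ = ∂F₁/∂w − ∂F₃/∂u = 6*v^2 - v
(∇×F)₃ = ∂F₂/∂u − ∂F₁/∂v = -u + 26*v*w + 12*w
∇×F = (-38*u*v - 11*u + 30*w, 6*v^2 - v, -u + 26*v*w + 12*w)
At (-3, -3, 3): (-219, 57, -195).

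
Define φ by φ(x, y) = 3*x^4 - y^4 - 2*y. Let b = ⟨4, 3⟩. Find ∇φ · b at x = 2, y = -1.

390

∂φ/∂x = 12*x^3
∂φ/∂y = -4*y^3 - 2
∇φ at (2, -1) = (96, 2)
∇φ · b = (96)(4) + (2)(3) = 390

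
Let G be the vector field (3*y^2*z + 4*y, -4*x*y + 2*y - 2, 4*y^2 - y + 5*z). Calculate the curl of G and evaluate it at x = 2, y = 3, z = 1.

(∇×G)₁ = ∂G₃/∂y − ∂G₂/∂z = 8*y - 1
(∇×G)₂ = ∂G₁/∂z − ∂G₃/∂x = 3*y^2
(∇×G)₃ = ∂G₂/∂x − ∂G₁/∂y = -6*y*z - 4*y - 4
∇×G = (8*y - 1, 3*y^2, -6*y*z - 4*y - 4)
At (2, 3, 1): (23, 27, -34).

(23, 27, -34)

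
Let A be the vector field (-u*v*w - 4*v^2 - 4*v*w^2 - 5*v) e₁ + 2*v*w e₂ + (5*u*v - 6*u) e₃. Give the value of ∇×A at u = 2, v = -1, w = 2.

(∇×A)₁ = ∂A₃/∂v − ∂A₂/∂w = 5*u - 2*v
(∇×A)₂ = ∂A₁/∂w − ∂A₃/∂u = -u*v - 8*v*w - 5*v + 6
(∇×A)₃ = ∂A₂/∂u − ∂A₁/∂v = u*w + 8*v + 4*w^2 + 5
∇×A = (5*u - 2*v, -u*v - 8*v*w - 5*v + 6, u*w + 8*v + 4*w^2 + 5)
At (2, -1, 2): (12, 29, 17).

(12, 29, 17)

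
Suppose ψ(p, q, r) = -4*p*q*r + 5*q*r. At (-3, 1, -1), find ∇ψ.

∂ψ/∂p = -4*q*r
∂ψ/∂q = -4*p*r + 5*r
∂ψ/∂r = -4*p*q + 5*q
∇ψ = (-4*q*r, -4*p*r + 5*r, -4*p*q + 5*q)
At (-3, 1, -1): (4, -17, 17).

(4, -17, 17)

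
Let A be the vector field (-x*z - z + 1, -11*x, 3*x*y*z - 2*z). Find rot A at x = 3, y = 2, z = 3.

(∇×A)₁ = ∂A₃/∂y − ∂A₂/∂z = 3*x*z
(∇×A)₂ = ∂A₁/∂z − ∂A₃/∂x = -x - 3*y*z - 1
(∇×A)₃ = ∂A₂/∂x − ∂A₁/∂y = -11
∇×A = (3*x*z, -x - 3*y*z - 1, -11)
At (3, 2, 3): (27, -22, -11).

(27, -22, -11)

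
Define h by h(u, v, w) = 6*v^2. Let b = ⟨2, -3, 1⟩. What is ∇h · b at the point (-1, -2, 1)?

∂h/∂u = 0
∂h/∂v = 12*v
∂h/∂w = 0
∇h at (-1, -2, 1) = (0, -24, 0)
∇h · b = (0)(2) + (-24)(-3) + (0)(1) = 72

72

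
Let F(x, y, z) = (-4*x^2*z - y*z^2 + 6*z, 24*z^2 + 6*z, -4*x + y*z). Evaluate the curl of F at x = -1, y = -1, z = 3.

(-147, 12, 9)

(∇×F)₁ = ∂F₃/∂y − ∂F₂/∂z = -47*z - 6
(∇×F)₂ = ∂F₁/∂z − ∂F₃/∂x = -4*x^2 - 2*y*z + 10
(∇×F)₃ = ∂F₂/∂x − ∂F₁/∂y = z^2
∇×F = (-47*z - 6, -4*x^2 - 2*y*z + 10, z^2)
At (-1, -1, 3): (-147, 12, 9).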